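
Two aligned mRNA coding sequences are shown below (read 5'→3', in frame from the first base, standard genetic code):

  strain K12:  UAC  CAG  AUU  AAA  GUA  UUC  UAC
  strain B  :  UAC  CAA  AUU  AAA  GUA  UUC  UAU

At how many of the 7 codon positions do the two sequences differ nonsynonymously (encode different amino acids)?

Codon 1: UAC Tyr / UAC Tyr — identical.
Codon 2: CAG Gln / CAA Gln — synonymous.
Codon 3: AUU Ile / AUU Ile — identical.
Codon 4: AAA Lys / AAA Lys — identical.
Codon 5: GUA Val / GUA Val — identical.
Codon 6: UUC Phe / UUC Phe — identical.
Codon 7: UAC Tyr / UAU Tyr — synonymous.
Nonsynonymous differences: 0.

0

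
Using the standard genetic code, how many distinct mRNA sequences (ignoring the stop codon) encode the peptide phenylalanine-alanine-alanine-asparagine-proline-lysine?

Phe: 2 codons.
Ala: 4 codons.
Ala: 4 codons.
Asn: 2 codons.
Pro: 4 codons.
Lys: 2 codons.
2 × 4 × 4 × 2 × 4 × 2 = 512.

512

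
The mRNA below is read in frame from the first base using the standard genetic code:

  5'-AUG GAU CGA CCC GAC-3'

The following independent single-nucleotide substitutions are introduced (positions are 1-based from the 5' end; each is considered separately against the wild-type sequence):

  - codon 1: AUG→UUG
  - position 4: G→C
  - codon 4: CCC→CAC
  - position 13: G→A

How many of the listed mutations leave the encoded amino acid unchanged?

0

Codon 1: AUG (Met) → UUG (Leu) — missense.
Codon 2: GAU (Asp) → CAU (His) — missense.
Codon 4: CCC (Pro) → CAC (His) — missense.
Codon 5: GAC (Asp) → AAC (Asn) — missense.
Synonymous: 0 of 4.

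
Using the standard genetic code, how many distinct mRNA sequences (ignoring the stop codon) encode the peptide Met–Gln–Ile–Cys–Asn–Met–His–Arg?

288

Met: 1 codon.
Gln: 2 codons.
Ile: 3 codons.
Cys: 2 codons.
Asn: 2 codons.
Met: 1 codon.
His: 2 codons.
Arg: 6 codons.
1 × 2 × 3 × 2 × 2 × 1 × 2 × 6 = 288.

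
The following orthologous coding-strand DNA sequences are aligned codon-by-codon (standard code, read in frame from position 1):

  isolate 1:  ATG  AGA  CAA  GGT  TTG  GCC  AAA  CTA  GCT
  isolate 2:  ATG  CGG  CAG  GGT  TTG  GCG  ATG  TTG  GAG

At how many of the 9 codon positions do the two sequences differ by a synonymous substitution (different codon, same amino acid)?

4

Codon 1: ATG Met / ATG Met — identical.
Codon 2: AGA Arg / CGG Arg — synonymous.
Codon 3: CAA Gln / CAG Gln — synonymous.
Codon 4: GGT Gly / GGT Gly — identical.
Codon 5: TTG Leu / TTG Leu — identical.
Codon 6: GCC Ala / GCG Ala — synonymous.
Codon 7: AAA Lys / ATG Met — nonsynonymous.
Codon 8: CTA Leu / TTG Leu — synonymous.
Codon 9: GCT Ala / GAG Glu — nonsynonymous.
Synonymous differences: 4.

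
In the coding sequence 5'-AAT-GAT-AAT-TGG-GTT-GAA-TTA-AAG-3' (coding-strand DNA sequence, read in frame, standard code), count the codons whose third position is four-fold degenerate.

1

Codon 1 AAT (Asn): third position 2-fold.
Codon 2 GAT (Asp): third position 2-fold.
Codon 3 AAT (Asn): third position 2-fold.
Codon 4 TGG (Trp): third position 1-fold.
Codon 5 GTT (Val): third position 4-fold.
Codon 6 GAA (Glu): third position 2-fold.
Codon 7 TTA (Leu): third position 2-fold.
Codon 8 AAG (Lys): third position 2-fold.
Four-fold degenerate third positions: 1.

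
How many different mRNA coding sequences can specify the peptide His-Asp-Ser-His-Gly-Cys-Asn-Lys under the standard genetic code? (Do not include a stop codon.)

1536

His: 2 codons.
Asp: 2 codons.
Ser: 6 codons.
His: 2 codons.
Gly: 4 codons.
Cys: 2 codons.
Asn: 2 codons.
Lys: 2 codons.
2 × 2 × 6 × 2 × 4 × 2 × 2 × 2 = 1536.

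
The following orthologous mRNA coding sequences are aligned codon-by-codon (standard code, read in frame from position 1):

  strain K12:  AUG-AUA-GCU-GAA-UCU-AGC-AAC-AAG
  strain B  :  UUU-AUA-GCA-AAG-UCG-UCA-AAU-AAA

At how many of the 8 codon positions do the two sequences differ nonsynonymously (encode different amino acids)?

Codon 1: AUG Met / UUU Phe — nonsynonymous.
Codon 2: AUA Ile / AUA Ile — identical.
Codon 3: GCU Ala / GCA Ala — synonymous.
Codon 4: GAA Glu / AAG Lys — nonsynonymous.
Codon 5: UCU Ser / UCG Ser — synonymous.
Codon 6: AGC Ser / UCA Ser — synonymous.
Codon 7: AAC Asn / AAU Asn — synonymous.
Codon 8: AAG Lys / AAA Lys — synonymous.
Nonsynonymous differences: 2.

2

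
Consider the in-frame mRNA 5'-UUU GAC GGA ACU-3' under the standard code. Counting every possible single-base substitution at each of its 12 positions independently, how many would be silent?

Codon 1 (UUU, Phe): 1 synonymous substitution.
Codon 2 (GAC, Asp): 1 synonymous substitution.
Codon 3 (GGA, Gly): 3 synonymous substitutions.
Codon 4 (ACU, Thr): 3 synonymous substitutions.
Total: 1 + 1 + 3 + 3 = 8.

8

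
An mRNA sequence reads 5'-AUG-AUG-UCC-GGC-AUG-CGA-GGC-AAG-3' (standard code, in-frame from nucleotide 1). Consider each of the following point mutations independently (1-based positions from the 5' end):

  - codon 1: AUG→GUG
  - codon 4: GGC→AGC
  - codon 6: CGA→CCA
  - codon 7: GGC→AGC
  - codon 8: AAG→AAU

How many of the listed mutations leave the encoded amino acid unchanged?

0

Codon 1: AUG (Met) → GUG (Val) — missense.
Codon 4: GGC (Gly) → AGC (Ser) — missense.
Codon 6: CGA (Arg) → CCA (Pro) — missense.
Codon 7: GGC (Gly) → AGC (Ser) — missense.
Codon 8: AAG (Lys) → AAU (Asn) — missense.
Synonymous: 0 of 5.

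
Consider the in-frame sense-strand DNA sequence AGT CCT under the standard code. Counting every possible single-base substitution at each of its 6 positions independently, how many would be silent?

4

Codon 1 (AGT, Ser): 1 synonymous substitution.
Codon 2 (CCT, Pro): 3 synonymous substitutions.
Total: 1 + 3 = 4.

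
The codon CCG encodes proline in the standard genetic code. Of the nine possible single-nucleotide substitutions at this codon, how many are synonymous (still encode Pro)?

Position 1: none → 0 synonymous.
Position 2: none → 0 synonymous.
Position 3: CCT, CCC, CCA → 3 synonymous.
Total: 0 + 0 + 3 = 3.

3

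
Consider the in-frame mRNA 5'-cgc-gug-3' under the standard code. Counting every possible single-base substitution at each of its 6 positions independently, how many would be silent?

6

Codon 1 (CGC, Arg): 3 synonymous substitutions.
Codon 2 (GUG, Val): 3 synonymous substitutions.
Total: 3 + 3 = 6.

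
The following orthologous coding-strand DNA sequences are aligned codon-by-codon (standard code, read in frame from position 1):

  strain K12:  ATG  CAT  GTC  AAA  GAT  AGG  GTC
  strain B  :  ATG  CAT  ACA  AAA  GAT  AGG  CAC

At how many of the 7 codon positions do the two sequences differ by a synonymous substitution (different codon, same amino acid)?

0

Codon 1: ATG Met / ATG Met — identical.
Codon 2: CAT His / CAT His — identical.
Codon 3: GTC Val / ACA Thr — nonsynonymous.
Codon 4: AAA Lys / AAA Lys — identical.
Codon 5: GAT Asp / GAT Asp — identical.
Codon 6: AGG Arg / AGG Arg — identical.
Codon 7: GTC Val / CAC His — nonsynonymous.
Synonymous differences: 0.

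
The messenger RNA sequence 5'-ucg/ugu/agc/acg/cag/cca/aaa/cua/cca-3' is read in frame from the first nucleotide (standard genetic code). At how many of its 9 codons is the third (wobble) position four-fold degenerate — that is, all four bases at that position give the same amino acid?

Codon 1 UCG (Ser): third position 4-fold.
Codon 2 UGU (Cys): third position 2-fold.
Codon 3 AGC (Ser): third position 2-fold.
Codon 4 ACG (Thr): third position 4-fold.
Codon 5 CAG (Gln): third position 2-fold.
Codon 6 CCA (Pro): third position 4-fold.
Codon 7 AAA (Lys): third position 2-fold.
Codon 8 CUA (Leu): third position 4-fold.
Codon 9 CCA (Pro): third position 4-fold.
Four-fold degenerate third positions: 5.

5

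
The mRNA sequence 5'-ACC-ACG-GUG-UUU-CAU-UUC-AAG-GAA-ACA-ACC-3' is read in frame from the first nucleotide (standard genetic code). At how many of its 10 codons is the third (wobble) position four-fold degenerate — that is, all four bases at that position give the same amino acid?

5

Codon 1 ACC (Thr): third position 4-fold.
Codon 2 ACG (Thr): third position 4-fold.
Codon 3 GUG (Val): third position 4-fold.
Codon 4 UUU (Phe): third position 2-fold.
Codon 5 CAU (His): third position 2-fold.
Codon 6 UUC (Phe): third position 2-fold.
Codon 7 AAG (Lys): third position 2-fold.
Codon 8 GAA (Glu): third position 2-fold.
Codon 9 ACA (Thr): third position 4-fold.
Codon 10 ACC (Thr): third position 4-fold.
Four-fold degenerate third positions: 5.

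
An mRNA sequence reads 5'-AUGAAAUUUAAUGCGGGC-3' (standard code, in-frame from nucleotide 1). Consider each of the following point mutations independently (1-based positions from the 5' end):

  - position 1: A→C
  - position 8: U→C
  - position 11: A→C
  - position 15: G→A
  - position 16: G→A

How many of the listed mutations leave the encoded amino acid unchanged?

1

Codon 1: AUG (Met) → CUG (Leu) — missense.
Codon 3: UUU (Phe) → UCU (Ser) — missense.
Codon 4: AAU (Asn) → ACU (Thr) — missense.
Codon 5: GCG (Ala) → GCA (Ala) — synonymous.
Codon 6: GGC (Gly) → AGC (Ser) — missense.
Synonymous: 1 of 5.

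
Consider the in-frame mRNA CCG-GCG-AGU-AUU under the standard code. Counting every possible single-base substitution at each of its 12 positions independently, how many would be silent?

Codon 1 (CCG, Pro): 3 synonymous substitutions.
Codon 2 (GCG, Ala): 3 synonymous substitutions.
Codon 3 (AGU, Ser): 1 synonymous substitution.
Codon 4 (AUU, Ile): 2 synonymous substitutions.
Total: 3 + 3 + 1 + 2 = 9.

9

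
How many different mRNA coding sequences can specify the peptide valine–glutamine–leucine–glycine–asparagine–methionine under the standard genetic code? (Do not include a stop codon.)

Val: 4 codons.
Gln: 2 codons.
Leu: 6 codons.
Gly: 4 codons.
Asn: 2 codons.
Met: 1 codon.
4 × 2 × 6 × 4 × 2 × 1 = 384.

384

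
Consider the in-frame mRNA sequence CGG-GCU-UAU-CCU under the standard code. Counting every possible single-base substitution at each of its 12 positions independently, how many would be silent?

Codon 1 (CGG, Arg): 4 synonymous substitutions.
Codon 2 (GCU, Ala): 3 synonymous substitutions.
Codon 3 (UAU, Tyr): 1 synonymous substitution.
Codon 4 (CCU, Pro): 3 synonymous substitutions.
Total: 4 + 3 + 1 + 3 = 11.

11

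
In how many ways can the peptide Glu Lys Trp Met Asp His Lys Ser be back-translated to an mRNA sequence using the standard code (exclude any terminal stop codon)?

Glu: 2 codons.
Lys: 2 codons.
Trp: 1 codon.
Met: 1 codon.
Asp: 2 codons.
His: 2 codons.
Lys: 2 codons.
Ser: 6 codons.
2 × 2 × 1 × 1 × 2 × 2 × 2 × 6 = 192.

192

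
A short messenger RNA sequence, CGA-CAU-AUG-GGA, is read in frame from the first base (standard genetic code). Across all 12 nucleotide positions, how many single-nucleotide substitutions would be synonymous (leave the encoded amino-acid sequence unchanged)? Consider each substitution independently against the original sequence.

Codon 1 (CGA, Arg): 4 synonymous substitutions.
Codon 2 (CAU, His): 1 synonymous substitution.
Codon 3 (AUG, Met): 0 synonymous substitutions.
Codon 4 (GGA, Gly): 3 synonymous substitutions.
Total: 4 + 1 + 0 + 3 = 8.

8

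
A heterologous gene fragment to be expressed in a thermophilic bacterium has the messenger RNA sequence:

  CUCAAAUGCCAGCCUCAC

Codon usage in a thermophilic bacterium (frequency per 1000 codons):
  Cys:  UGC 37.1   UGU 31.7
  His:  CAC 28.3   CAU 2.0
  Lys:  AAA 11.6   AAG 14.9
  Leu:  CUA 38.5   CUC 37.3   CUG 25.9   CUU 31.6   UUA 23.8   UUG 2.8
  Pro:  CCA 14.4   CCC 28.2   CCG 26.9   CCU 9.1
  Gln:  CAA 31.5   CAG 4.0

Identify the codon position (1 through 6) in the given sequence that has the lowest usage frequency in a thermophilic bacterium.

Codon 1 CUC (Leu): 37.3 per 1000.
Codon 2 AAA (Lys): 11.6 per 1000.
Codon 3 UGC (Cys): 37.1 per 1000.
Codon 4 CAG (Gln): 4.0 per 1000.
Codon 5 CCU (Pro): 9.1 per 1000.
Codon 6 CAC (His): 28.3 per 1000.
Lowest frequency is 4.0 at codon 4.

4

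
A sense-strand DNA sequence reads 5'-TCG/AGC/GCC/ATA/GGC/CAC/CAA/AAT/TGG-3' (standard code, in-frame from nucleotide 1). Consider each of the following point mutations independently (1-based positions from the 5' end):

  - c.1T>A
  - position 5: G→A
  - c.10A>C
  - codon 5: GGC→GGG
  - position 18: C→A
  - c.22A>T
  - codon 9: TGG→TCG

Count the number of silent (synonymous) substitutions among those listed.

Codon 1: TCG (Ser) → ACG (Thr) — missense.
Codon 2: AGC (Ser) → AAC (Asn) — missense.
Codon 4: ATA (Ile) → CTA (Leu) — missense.
Codon 5: GGC (Gly) → GGG (Gly) — synonymous.
Codon 6: CAC (His) → CAA (Gln) — missense.
Codon 8: AAT (Asn) → TAT (Tyr) — missense.
Codon 9: TGG (Trp) → TCG (Ser) — missense.
Synonymous: 1 of 7.

1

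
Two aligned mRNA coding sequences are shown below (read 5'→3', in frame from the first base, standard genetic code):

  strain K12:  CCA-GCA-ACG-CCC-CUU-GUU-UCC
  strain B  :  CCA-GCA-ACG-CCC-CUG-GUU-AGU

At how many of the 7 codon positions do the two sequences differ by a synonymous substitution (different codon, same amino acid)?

Codon 1: CCA Pro / CCA Pro — identical.
Codon 2: GCA Ala / GCA Ala — identical.
Codon 3: ACG Thr / ACG Thr — identical.
Codon 4: CCC Pro / CCC Pro — identical.
Codon 5: CUU Leu / CUG Leu — synonymous.
Codon 6: GUU Val / GUU Val — identical.
Codon 7: UCC Ser / AGU Ser — synonymous.
Synonymous differences: 2.

2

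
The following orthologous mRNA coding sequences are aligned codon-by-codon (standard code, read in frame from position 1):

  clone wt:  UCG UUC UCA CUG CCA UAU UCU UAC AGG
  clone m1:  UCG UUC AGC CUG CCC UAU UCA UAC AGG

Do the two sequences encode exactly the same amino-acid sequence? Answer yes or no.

yes

Codon 1: UCG Ser / UCG Ser — identical.
Codon 2: UUC Phe / UUC Phe — identical.
Codon 3: UCA Ser / AGC Ser — synonymous.
Codon 4: CUG Leu / CUG Leu — identical.
Codon 5: CCA Pro / CCC Pro — synonymous.
Codon 6: UAU Tyr / UAU Tyr — identical.
Codon 7: UCU Ser / UCA Ser — synonymous.
Codon 8: UAC Tyr / UAC Tyr — identical.
Codon 9: AGG Arg / AGG Arg — identical.
Nonsynonymous differences: 0 → same protein.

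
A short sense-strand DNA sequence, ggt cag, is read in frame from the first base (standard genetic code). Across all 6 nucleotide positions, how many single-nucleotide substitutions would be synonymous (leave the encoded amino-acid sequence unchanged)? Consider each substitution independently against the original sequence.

4

Codon 1 (GGT, Gly): 3 synonymous substitutions.
Codon 2 (CAG, Gln): 1 synonymous substitution.
Total: 3 + 1 = 4.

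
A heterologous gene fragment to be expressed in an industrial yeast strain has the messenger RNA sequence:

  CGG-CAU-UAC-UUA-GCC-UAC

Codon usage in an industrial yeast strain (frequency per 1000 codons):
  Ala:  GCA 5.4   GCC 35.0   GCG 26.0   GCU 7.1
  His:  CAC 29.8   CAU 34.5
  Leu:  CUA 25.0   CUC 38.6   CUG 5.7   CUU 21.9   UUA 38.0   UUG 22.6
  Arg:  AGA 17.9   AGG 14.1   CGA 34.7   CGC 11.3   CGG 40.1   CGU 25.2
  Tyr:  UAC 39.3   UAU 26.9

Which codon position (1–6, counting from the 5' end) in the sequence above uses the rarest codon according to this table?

2

Codon 1 CGG (Arg): 40.1 per 1000.
Codon 2 CAU (His): 34.5 per 1000.
Codon 3 UAC (Tyr): 39.3 per 1000.
Codon 4 UUA (Leu): 38.0 per 1000.
Codon 5 GCC (Ala): 35.0 per 1000.
Codon 6 UAC (Tyr): 39.3 per 1000.
Lowest frequency is 34.5 at codon 2.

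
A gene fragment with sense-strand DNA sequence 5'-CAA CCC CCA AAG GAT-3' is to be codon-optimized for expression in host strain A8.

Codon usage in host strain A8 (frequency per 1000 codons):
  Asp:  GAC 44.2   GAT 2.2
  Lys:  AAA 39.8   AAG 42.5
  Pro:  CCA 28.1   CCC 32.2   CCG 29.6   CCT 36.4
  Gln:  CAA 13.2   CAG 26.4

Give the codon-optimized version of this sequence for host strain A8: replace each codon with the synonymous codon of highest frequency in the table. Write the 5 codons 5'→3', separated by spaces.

Codon 1 (Gln): best is CAG at 26.4.
Codon 2 (Pro): best is CCT at 36.4.
Codon 3 (Pro): best is CCT at 36.4.
Codon 4 (Lys): best is AAG at 42.5.
Codon 5 (Asp): best is GAC at 44.2.

CAG CCT CCT AAG GAC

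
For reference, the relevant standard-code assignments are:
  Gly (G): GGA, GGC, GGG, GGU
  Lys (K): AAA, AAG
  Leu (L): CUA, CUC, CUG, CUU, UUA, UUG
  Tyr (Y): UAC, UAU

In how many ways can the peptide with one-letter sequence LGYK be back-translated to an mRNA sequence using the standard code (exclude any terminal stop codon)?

96

Leu: 6 codons.
Gly: 4 codons.
Tyr: 2 codons.
Lys: 2 codons.
6 × 4 × 2 × 2 = 96.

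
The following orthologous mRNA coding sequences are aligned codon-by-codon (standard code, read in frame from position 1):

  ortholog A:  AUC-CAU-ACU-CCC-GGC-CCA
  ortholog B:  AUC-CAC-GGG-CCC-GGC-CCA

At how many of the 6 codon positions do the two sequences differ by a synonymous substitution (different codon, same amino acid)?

1

Codon 1: AUC Ile / AUC Ile — identical.
Codon 2: CAU His / CAC His — synonymous.
Codon 3: ACU Thr / GGG Gly — nonsynonymous.
Codon 4: CCC Pro / CCC Pro — identical.
Codon 5: GGC Gly / GGC Gly — identical.
Codon 6: CCA Pro / CCA Pro — identical.
Synonymous differences: 1.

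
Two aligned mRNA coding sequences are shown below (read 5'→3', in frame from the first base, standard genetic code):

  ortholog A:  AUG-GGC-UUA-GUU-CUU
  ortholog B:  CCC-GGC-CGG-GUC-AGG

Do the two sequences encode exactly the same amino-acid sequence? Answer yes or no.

no

Codon 1: AUG Met / CCC Pro — nonsynonymous.
Codon 2: GGC Gly / GGC Gly — identical.
Codon 3: UUA Leu / CGG Arg — nonsynonymous.
Codon 4: GUU Val / GUC Val — synonymous.
Codon 5: CUU Leu / AGG Arg — nonsynonymous.
Nonsynonymous differences: 3 → different protein.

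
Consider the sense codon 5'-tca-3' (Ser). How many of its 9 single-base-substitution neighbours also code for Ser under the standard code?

3

Position 1: none → 0 synonymous.
Position 2: none → 0 synonymous.
Position 3: TCT, TCC, TCG → 3 synonymous.
Total: 0 + 0 + 3 = 3.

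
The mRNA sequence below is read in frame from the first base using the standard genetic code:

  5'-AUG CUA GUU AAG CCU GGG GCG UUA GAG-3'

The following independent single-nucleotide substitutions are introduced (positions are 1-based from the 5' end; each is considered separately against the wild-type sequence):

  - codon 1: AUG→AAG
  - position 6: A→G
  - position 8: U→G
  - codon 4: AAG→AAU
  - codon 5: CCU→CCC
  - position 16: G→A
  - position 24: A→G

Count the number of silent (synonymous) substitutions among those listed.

3

Codon 1: AUG (Met) → AAG (Lys) — missense.
Codon 2: CUA (Leu) → CUG (Leu) — synonymous.
Codon 3: GUU (Val) → GGU (Gly) — missense.
Codon 4: AAG (Lys) → AAU (Asn) — missense.
Codon 5: CCU (Pro) → CCC (Pro) — synonymous.
Codon 6: GGG (Gly) → AGG (Arg) — missense.
Codon 8: UUA (Leu) → UUG (Leu) — synonymous.
Synonymous: 3 of 7.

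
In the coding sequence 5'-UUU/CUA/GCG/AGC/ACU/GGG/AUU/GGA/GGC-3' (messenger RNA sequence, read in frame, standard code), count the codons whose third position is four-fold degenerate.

6

Codon 1 UUU (Phe): third position 2-fold.
Codon 2 CUA (Leu): third position 4-fold.
Codon 3 GCG (Ala): third position 4-fold.
Codon 4 AGC (Ser): third position 2-fold.
Codon 5 ACU (Thr): third position 4-fold.
Codon 6 GGG (Gly): third position 4-fold.
Codon 7 AUU (Ile): third position 3-fold.
Codon 8 GGA (Gly): third position 4-fold.
Codon 9 GGC (Gly): third position 4-fold.
Four-fold degenerate third positions: 6.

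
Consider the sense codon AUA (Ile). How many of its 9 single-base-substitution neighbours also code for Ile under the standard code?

2

Position 1: none → 0 synonymous.
Position 2: none → 0 synonymous.
Position 3: AUU, AUC → 2 synonymous.
Total: 0 + 0 + 2 = 2.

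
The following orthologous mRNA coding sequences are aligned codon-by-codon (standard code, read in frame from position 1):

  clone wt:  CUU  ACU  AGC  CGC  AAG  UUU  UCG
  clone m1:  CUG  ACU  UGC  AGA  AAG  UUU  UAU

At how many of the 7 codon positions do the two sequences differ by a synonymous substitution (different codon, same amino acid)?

2

Codon 1: CUU Leu / CUG Leu — synonymous.
Codon 2: ACU Thr / ACU Thr — identical.
Codon 3: AGC Ser / UGC Cys — nonsynonymous.
Codon 4: CGC Arg / AGA Arg — synonymous.
Codon 5: AAG Lys / AAG Lys — identical.
Codon 6: UUU Phe / UUU Phe — identical.
Codon 7: UCG Ser / UAU Tyr — nonsynonymous.
Synonymous differences: 2.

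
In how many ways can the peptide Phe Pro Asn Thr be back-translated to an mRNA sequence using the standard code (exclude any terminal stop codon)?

Phe: 2 codons.
Pro: 4 codons.
Asn: 2 codons.
Thr: 4 codons.
2 × 4 × 2 × 4 = 64.

64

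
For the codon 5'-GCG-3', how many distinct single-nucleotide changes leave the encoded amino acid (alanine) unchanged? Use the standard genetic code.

Position 1: none → 0 synonymous.
Position 2: none → 0 synonymous.
Position 3: GCU, GCC, GCA → 3 synonymous.
Total: 0 + 0 + 3 = 3.

3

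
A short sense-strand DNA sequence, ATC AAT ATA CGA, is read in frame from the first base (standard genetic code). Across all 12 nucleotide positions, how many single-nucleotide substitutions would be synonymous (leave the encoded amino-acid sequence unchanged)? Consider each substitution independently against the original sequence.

Codon 1 (ATC, Ile): 2 synonymous substitutions.
Codon 2 (AAT, Asn): 1 synonymous substitution.
Codon 3 (ATA, Ile): 2 synonymous substitutions.
Codon 4 (CGA, Arg): 4 synonymous substitutions.
Total: 2 + 1 + 2 + 4 = 9.

9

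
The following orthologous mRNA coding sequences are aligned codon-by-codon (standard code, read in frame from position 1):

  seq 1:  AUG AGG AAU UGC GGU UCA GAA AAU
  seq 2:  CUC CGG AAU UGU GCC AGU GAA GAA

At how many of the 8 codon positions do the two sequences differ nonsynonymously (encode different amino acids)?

3

Codon 1: AUG Met / CUC Leu — nonsynonymous.
Codon 2: AGG Arg / CGG Arg — synonymous.
Codon 3: AAU Asn / AAU Asn — identical.
Codon 4: UGC Cys / UGU Cys — synonymous.
Codon 5: GGU Gly / GCC Ala — nonsynonymous.
Codon 6: UCA Ser / AGU Ser — synonymous.
Codon 7: GAA Glu / GAA Glu — identical.
Codon 8: AAU Asn / GAA Glu — nonsynonymous.
Nonsynonymous differences: 3.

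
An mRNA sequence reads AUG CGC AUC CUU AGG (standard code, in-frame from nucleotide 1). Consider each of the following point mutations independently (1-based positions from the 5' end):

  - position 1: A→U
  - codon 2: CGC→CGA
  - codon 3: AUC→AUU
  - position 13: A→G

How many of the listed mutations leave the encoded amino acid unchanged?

Codon 1: AUG (Met) → UUG (Leu) — missense.
Codon 2: CGC (Arg) → CGA (Arg) — synonymous.
Codon 3: AUC (Ile) → AUU (Ile) — synonymous.
Codon 5: AGG (Arg) → GGG (Gly) — missense.
Synonymous: 2 of 4.

2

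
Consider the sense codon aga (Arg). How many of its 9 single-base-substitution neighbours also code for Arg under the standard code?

Position 1: CGA → 1 synonymous.
Position 2: none → 0 synonymous.
Position 3: AGG → 1 synonymous.
Total: 1 + 0 + 1 = 2.

2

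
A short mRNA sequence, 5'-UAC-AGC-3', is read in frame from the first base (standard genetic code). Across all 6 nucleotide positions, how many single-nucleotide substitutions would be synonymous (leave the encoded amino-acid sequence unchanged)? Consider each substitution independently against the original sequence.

Codon 1 (UAC, Tyr): 1 synonymous substitution.
Codon 2 (AGC, Ser): 1 synonymous substitution.
Total: 1 + 1 = 2.

2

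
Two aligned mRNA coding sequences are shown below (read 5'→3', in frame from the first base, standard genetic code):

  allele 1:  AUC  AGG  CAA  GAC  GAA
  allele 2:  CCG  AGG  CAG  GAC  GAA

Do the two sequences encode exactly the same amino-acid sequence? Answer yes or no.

Codon 1: AUC Ile / CCG Pro — nonsynonymous.
Codon 2: AGG Arg / AGG Arg — identical.
Codon 3: CAA Gln / CAG Gln — synonymous.
Codon 4: GAC Asp / GAC Asp — identical.
Codon 5: GAA Glu / GAA Glu — identical.
Nonsynonymous differences: 1 → different protein.

no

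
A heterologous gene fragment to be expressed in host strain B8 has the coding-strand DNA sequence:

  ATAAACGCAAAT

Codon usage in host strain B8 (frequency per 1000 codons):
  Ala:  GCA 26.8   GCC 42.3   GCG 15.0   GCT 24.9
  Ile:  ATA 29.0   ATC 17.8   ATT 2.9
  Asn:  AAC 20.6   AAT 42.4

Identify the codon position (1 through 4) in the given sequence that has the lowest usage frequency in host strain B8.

Codon 1 ATA (Ile): 29.0 per 1000.
Codon 2 AAC (Asn): 20.6 per 1000.
Codon 3 GCA (Ala): 26.8 per 1000.
Codon 4 AAT (Asn): 42.4 per 1000.
Lowest frequency is 20.6 at codon 2.

2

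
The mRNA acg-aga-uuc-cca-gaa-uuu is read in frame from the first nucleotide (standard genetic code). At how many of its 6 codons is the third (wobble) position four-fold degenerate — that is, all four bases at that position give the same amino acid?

Codon 1 ACG (Thr): third position 4-fold.
Codon 2 AGA (Arg): third position 2-fold.
Codon 3 UUC (Phe): third position 2-fold.
Codon 4 CCA (Pro): third position 4-fold.
Codon 5 GAA (Glu): third position 2-fold.
Codon 6 UUU (Phe): third position 2-fold.
Four-fold degenerate third positions: 2.

2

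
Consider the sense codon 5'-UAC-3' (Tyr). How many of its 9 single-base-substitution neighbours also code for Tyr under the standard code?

1

Position 1: none → 0 synonymous.
Position 2: none → 0 synonymous.
Position 3: UAU → 1 synonymous.
Total: 0 + 0 + 1 = 1.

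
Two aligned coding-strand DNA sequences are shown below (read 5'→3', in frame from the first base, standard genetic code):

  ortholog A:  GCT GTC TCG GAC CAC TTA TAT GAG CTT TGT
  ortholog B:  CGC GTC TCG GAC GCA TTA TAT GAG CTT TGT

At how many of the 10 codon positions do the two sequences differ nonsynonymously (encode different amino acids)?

2

Codon 1: GCT Ala / CGC Arg — nonsynonymous.
Codon 2: GTC Val / GTC Val — identical.
Codon 3: TCG Ser / TCG Ser — identical.
Codon 4: GAC Asp / GAC Asp — identical.
Codon 5: CAC His / GCA Ala — nonsynonymous.
Codon 6: TTA Leu / TTA Leu — identical.
Codon 7: TAT Tyr / TAT Tyr — identical.
Codon 8: GAG Glu / GAG Glu — identical.
Codon 9: CTT Leu / CTT Leu — identical.
Codon 10: TGT Cys / TGT Cys — identical.
Nonsynonymous differences: 2.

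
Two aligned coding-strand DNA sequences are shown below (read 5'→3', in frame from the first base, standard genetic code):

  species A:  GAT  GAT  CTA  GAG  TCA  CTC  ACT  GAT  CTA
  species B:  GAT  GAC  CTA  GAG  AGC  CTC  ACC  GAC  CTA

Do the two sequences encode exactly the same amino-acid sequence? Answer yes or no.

yes

Codon 1: GAT Asp / GAT Asp — identical.
Codon 2: GAT Asp / GAC Asp — synonymous.
Codon 3: CTA Leu / CTA Leu — identical.
Codon 4: GAG Glu / GAG Glu — identical.
Codon 5: TCA Ser / AGC Ser — synonymous.
Codon 6: CTC Leu / CTC Leu — identical.
Codon 7: ACT Thr / ACC Thr — synonymous.
Codon 8: GAT Asp / GAC Asp — synonymous.
Codon 9: CTA Leu / CTA Leu — identical.
Nonsynonymous differences: 0 → same protein.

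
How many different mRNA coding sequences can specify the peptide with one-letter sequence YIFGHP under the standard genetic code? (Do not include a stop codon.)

Tyr: 2 codons.
Ile: 3 codons.
Phe: 2 codons.
Gly: 4 codons.
His: 2 codons.
Pro: 4 codons.
2 × 3 × 2 × 4 × 2 × 4 = 384.

384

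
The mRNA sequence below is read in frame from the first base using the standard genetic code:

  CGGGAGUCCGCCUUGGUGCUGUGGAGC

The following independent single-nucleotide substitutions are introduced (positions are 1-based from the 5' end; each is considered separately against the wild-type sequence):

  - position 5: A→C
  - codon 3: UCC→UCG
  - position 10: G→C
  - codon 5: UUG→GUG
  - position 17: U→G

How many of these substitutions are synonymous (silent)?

1

Codon 2: GAG (Glu) → GCG (Ala) — missense.
Codon 3: UCC (Ser) → UCG (Ser) — synonymous.
Codon 4: GCC (Ala) → CCC (Pro) — missense.
Codon 5: UUG (Leu) → GUG (Val) — missense.
Codon 6: GUG (Val) → GGG (Gly) — missense.
Synonymous: 1 of 5.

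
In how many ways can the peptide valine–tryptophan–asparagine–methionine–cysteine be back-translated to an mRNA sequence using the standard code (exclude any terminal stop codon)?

16

Val: 4 codons.
Trp: 1 codon.
Asn: 2 codons.
Met: 1 codon.
Cys: 2 codons.
4 × 1 × 2 × 1 × 2 = 16.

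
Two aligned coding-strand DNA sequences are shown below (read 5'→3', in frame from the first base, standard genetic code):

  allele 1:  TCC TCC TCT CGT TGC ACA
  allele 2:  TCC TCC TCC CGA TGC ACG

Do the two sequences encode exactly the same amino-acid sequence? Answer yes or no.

yes

Codon 1: TCC Ser / TCC Ser — identical.
Codon 2: TCC Ser / TCC Ser — identical.
Codon 3: TCT Ser / TCC Ser — synonymous.
Codon 4: CGT Arg / CGA Arg — synonymous.
Codon 5: TGC Cys / TGC Cys — identical.
Codon 6: ACA Thr / ACG Thr — synonymous.
Nonsynonymous differences: 0 → same protein.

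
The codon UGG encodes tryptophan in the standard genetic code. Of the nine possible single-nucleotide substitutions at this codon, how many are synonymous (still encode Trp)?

0

Position 1: none → 0 synonymous.
Position 2: none → 0 synonymous.
Position 3: none → 0 synonymous.
Total: 0 + 0 + 0 = 0.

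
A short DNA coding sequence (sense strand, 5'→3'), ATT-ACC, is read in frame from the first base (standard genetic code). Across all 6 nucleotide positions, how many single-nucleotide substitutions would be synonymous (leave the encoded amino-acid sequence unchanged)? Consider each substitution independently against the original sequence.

5

Codon 1 (ATT, Ile): 2 synonymous substitutions.
Codon 2 (ACC, Thr): 3 synonymous substitutions.
Total: 2 + 3 = 5.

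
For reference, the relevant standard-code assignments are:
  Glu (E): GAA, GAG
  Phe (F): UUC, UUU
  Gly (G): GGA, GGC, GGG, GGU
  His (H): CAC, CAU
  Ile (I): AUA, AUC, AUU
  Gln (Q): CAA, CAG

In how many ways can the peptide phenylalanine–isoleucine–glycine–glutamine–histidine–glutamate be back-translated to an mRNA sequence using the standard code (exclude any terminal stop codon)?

Phe: 2 codons.
Ile: 3 codons.
Gly: 4 codons.
Gln: 2 codons.
His: 2 codons.
Glu: 2 codons.
2 × 3 × 4 × 2 × 2 × 2 = 192.

192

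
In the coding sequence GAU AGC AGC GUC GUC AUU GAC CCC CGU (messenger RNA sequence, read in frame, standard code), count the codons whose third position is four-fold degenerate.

Codon 1 GAU (Asp): third position 2-fold.
Codon 2 AGC (Ser): third position 2-fold.
Codon 3 AGC (Ser): third position 2-fold.
Codon 4 GUC (Val): third position 4-fold.
Codon 5 GUC (Val): third position 4-fold.
Codon 6 AUU (Ile): third position 3-fold.
Codon 7 GAC (Asp): third position 2-fold.
Codon 8 CCC (Pro): third position 4-fold.
Codon 9 CGU (Arg): third position 4-fold.
Four-fold degenerate third positions: 4.

4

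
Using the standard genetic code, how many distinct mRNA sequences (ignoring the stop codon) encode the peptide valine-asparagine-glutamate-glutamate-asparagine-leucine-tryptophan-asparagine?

768

Val: 4 codons.
Asn: 2 codons.
Glu: 2 codons.
Glu: 2 codons.
Asn: 2 codons.
Leu: 6 codons.
Trp: 1 codon.
Asn: 2 codons.
4 × 2 × 2 × 2 × 2 × 6 × 1 × 2 = 768.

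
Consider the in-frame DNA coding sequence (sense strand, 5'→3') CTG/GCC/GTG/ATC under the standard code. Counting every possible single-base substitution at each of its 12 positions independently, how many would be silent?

12

Codon 1 (CTG, Leu): 4 synonymous substitutions.
Codon 2 (GCC, Ala): 3 synonymous substitutions.
Codon 3 (GTG, Val): 3 synonymous substitutions.
Codon 4 (ATC, Ile): 2 synonymous substitutions.
Total: 4 + 3 + 3 + 2 = 12.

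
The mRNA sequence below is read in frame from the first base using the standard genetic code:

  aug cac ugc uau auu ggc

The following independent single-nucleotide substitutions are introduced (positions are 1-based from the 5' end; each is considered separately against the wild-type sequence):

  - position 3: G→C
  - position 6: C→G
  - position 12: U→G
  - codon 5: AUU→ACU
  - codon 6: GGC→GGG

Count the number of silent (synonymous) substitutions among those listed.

1

Codon 1: AUG (Met) → AUC (Ile) — missense.
Codon 2: CAC (His) → CAG (Gln) — missense.
Codon 4: UAU (Tyr) → UAG (Stop) — nonsense.
Codon 5: AUU (Ile) → ACU (Thr) — missense.
Codon 6: GGC (Gly) → GGG (Gly) — synonymous.
Synonymous: 1 of 5.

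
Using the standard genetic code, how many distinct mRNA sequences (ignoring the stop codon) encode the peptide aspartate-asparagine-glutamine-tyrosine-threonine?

Asp: 2 codons.
Asn: 2 codons.
Gln: 2 codons.
Tyr: 2 codons.
Thr: 4 codons.
2 × 2 × 2 × 2 × 4 = 64.

64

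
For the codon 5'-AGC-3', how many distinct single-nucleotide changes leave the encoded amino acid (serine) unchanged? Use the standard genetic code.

1

Position 1: none → 0 synonymous.
Position 2: none → 0 synonymous.
Position 3: AGU → 1 synonymous.
Total: 0 + 0 + 1 = 1.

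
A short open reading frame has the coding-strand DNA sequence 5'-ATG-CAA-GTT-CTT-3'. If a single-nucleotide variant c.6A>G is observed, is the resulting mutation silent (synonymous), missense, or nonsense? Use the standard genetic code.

Position 6 falls in codon 2: CAA → Gln.
After the substitution the codon is CAG → Gln.
Both encode Gln, so the change is synonymous.

silent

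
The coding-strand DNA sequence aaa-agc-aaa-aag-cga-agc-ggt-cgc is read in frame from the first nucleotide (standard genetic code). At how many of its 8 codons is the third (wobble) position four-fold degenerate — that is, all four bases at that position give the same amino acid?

Codon 1 AAA (Lys): third position 2-fold.
Codon 2 AGC (Ser): third position 2-fold.
Codon 3 AAA (Lys): third position 2-fold.
Codon 4 AAG (Lys): third position 2-fold.
Codon 5 CGA (Arg): third position 4-fold.
Codon 6 AGC (Ser): third position 2-fold.
Codon 7 GGT (Gly): third position 4-fold.
Codon 8 CGC (Arg): third position 4-fold.
Four-fold degenerate third positions: 3.

3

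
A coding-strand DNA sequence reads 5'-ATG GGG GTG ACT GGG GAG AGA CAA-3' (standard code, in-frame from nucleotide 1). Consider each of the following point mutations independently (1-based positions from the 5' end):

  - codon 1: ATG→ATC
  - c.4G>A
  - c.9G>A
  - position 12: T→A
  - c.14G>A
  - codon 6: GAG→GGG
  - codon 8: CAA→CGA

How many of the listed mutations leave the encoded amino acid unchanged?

2

Codon 1: ATG (Met) → ATC (Ile) — missense.
Codon 2: GGG (Gly) → AGG (Arg) — missense.
Codon 3: GTG (Val) → GTA (Val) — synonymous.
Codon 4: ACT (Thr) → ACA (Thr) — synonymous.
Codon 5: GGG (Gly) → GAG (Glu) — missense.
Codon 6: GAG (Glu) → GGG (Gly) — missense.
Codon 8: CAA (Gln) → CGA (Arg) — missense.
Synonymous: 2 of 7.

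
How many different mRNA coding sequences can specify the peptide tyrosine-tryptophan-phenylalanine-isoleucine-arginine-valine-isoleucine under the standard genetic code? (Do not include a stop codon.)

Tyr: 2 codons.
Trp: 1 codon.
Phe: 2 codons.
Ile: 3 codons.
Arg: 6 codons.
Val: 4 codons.
Ile: 3 codons.
2 × 1 × 2 × 3 × 6 × 4 × 3 = 864.

864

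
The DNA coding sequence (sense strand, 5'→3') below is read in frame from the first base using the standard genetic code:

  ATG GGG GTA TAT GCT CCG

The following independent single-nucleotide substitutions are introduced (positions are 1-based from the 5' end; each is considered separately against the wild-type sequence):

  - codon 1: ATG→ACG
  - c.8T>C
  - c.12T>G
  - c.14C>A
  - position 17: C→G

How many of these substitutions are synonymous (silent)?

0

Codon 1: ATG (Met) → ACG (Thr) — missense.
Codon 3: GTA (Val) → GCA (Ala) — missense.
Codon 4: TAT (Tyr) → TAG (Stop) — nonsense.
Codon 5: GCT (Ala) → GAT (Asp) — missense.
Codon 6: CCG (Pro) → CGG (Arg) — missense.
Synonymous: 0 of 5.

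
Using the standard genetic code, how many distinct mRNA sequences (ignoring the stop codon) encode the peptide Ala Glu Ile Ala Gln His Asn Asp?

Ala: 4 codons.
Glu: 2 codons.
Ile: 3 codons.
Ala: 4 codons.
Gln: 2 codons.
His: 2 codons.
Asn: 2 codons.
Asp: 2 codons.
4 × 2 × 3 × 4 × 2 × 2 × 2 × 2 = 1536.

1536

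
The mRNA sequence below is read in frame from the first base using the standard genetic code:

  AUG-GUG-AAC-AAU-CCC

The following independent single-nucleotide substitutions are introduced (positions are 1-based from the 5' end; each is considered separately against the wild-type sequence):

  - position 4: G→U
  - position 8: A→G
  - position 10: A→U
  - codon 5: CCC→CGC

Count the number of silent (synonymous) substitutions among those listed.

0

Codon 2: GUG (Val) → UUG (Leu) — missense.
Codon 3: AAC (Asn) → AGC (Ser) — missense.
Codon 4: AAU (Asn) → UAU (Tyr) — missense.
Codon 5: CCC (Pro) → CGC (Arg) — missense.
Synonymous: 0 of 4.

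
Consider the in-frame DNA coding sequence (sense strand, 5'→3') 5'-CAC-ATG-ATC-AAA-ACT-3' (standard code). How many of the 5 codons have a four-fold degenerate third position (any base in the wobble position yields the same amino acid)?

Codon 1 CAC (His): third position 2-fold.
Codon 2 ATG (Met): third position 1-fold.
Codon 3 ATC (Ile): third position 3-fold.
Codon 4 AAA (Lys): third position 2-fold.
Codon 5 ACT (Thr): third position 4-fold.
Four-fold degenerate third positions: 1.

1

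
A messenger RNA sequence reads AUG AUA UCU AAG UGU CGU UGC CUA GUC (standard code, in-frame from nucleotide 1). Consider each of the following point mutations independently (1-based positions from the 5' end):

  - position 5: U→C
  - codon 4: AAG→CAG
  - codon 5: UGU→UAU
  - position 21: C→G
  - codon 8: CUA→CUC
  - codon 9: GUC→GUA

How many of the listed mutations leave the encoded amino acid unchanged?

2

Codon 2: AUA (Ile) → ACA (Thr) — missense.
Codon 4: AAG (Lys) → CAG (Gln) — missense.
Codon 5: UGU (Cys) → UAU (Tyr) — missense.
Codon 7: UGC (Cys) → UGG (Trp) — missense.
Codon 8: CUA (Leu) → CUC (Leu) — synonymous.
Codon 9: GUC (Val) → GUA (Val) — synonymous.
Synonymous: 2 of 6.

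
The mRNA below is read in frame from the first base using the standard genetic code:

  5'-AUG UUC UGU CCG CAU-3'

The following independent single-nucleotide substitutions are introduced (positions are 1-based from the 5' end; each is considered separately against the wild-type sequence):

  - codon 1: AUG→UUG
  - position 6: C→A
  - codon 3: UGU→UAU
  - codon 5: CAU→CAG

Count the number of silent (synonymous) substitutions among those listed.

0

Codon 1: AUG (Met) → UUG (Leu) — missense.
Codon 2: UUC (Phe) → UUA (Leu) — missense.
Codon 3: UGU (Cys) → UAU (Tyr) — missense.
Codon 5: CAU (His) → CAG (Gln) — missense.
Synonymous: 0 of 4.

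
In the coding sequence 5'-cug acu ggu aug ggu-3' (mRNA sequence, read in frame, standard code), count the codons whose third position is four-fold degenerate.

4

Codon 1 CUG (Leu): third position 4-fold.
Codon 2 ACU (Thr): third position 4-fold.
Codon 3 GGU (Gly): third position 4-fold.
Codon 4 AUG (Met): third position 1-fold.
Codon 5 GGU (Gly): third position 4-fold.
Four-fold degenerate third positions: 4.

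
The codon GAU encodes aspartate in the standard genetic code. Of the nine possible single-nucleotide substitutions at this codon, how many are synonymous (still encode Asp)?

1

Position 1: none → 0 synonymous.
Position 2: none → 0 synonymous.
Position 3: GAC → 1 synonymous.
Total: 0 + 0 + 1 = 1.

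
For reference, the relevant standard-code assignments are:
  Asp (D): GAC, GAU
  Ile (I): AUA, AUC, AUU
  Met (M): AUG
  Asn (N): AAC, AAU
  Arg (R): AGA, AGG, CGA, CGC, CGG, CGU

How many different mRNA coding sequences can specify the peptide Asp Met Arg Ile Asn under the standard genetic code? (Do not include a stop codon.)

72

Asp: 2 codons.
Met: 1 codon.
Arg: 6 codons.
Ile: 3 codons.
Asn: 2 codons.
2 × 1 × 6 × 3 × 2 = 72.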